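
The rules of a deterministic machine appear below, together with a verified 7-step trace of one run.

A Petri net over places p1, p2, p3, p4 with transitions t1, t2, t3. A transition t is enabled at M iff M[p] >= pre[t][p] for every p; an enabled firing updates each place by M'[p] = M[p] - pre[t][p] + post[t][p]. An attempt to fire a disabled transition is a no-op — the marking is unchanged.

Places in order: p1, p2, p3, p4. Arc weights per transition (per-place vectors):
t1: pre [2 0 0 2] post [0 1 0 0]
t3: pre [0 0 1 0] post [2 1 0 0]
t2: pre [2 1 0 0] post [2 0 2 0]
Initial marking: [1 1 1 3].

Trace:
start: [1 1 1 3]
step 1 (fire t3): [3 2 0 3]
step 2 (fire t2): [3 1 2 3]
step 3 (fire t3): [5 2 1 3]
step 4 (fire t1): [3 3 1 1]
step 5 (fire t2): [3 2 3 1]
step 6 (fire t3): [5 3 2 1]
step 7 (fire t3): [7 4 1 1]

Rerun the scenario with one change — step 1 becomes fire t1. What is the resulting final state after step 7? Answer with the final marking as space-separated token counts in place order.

(re-executing from step 1 with the substitution; state before step 1: [1 1 1 3])
step 1 (fire t1): [1 1 1 3]
step 2 (fire t2): [1 1 1 3]
step 3 (fire t3): [3 2 0 3]
step 4 (fire t1): [1 3 0 1]
step 5 (fire t2): [1 3 0 1]
step 6 (fire t3): [1 3 0 1]
step 7 (fire t3): [1 3 0 1]

1 3 0 1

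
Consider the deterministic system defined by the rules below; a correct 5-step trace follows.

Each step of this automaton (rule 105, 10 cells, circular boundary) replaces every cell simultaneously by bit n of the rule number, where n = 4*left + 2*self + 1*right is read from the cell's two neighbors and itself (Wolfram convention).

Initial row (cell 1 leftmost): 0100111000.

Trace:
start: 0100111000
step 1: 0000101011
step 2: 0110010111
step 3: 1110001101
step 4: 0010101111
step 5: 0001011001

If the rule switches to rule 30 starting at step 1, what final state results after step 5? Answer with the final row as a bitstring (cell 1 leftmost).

1000001101

(re-executing steps 1..5 under rule 30; state before step 1: 0100111000)
step 1: 1111100100
step 2: 1000011111
step 3: 0100110000
step 4: 1111101000
step 5: 1000001101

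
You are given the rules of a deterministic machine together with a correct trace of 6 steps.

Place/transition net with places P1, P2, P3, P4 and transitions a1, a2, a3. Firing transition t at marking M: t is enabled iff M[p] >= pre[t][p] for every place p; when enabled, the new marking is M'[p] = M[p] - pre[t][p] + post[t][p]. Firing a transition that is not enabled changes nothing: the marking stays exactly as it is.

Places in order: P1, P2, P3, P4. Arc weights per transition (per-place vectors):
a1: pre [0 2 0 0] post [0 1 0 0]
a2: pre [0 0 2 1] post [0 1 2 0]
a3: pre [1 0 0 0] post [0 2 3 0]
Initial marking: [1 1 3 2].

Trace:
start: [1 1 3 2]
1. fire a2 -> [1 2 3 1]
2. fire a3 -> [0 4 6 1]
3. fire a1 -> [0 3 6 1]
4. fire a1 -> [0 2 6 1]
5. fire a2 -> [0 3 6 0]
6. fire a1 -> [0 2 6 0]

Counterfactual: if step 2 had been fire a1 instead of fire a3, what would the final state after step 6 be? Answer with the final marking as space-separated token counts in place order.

1 1 3 0

(re-executing from step 2 with the substitution; state before step 2: [1 2 3 1])
2. fire a1 -> [1 1 3 1]
3. fire a1 -> [1 1 3 1]
4. fire a1 -> [1 1 3 1]
5. fire a2 -> [1 2 3 0]
6. fire a1 -> [1 1 3 0]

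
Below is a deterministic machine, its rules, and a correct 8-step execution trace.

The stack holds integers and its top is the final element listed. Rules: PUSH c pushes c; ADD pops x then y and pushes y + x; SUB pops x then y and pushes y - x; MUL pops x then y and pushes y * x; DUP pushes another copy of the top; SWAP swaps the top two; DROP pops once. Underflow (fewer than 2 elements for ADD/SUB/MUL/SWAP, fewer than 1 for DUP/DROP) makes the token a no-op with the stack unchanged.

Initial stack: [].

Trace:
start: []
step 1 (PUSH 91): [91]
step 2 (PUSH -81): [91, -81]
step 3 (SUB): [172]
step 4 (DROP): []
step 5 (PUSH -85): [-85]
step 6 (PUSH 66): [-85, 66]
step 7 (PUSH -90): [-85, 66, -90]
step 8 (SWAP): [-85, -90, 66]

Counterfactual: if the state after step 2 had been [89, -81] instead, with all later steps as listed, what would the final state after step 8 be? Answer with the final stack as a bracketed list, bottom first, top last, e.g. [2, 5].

[-85, -90, 66]

state after step 2 := [89, -81]
step 3 (SUB): [170]
step 4 (DROP): []
step 5 (PUSH -85): [-85]
step 6 (PUSH 66): [-85, 66]
step 7 (PUSH -90): [-85, 66, -90]
step 8 (SWAP): [-85, -90, 66]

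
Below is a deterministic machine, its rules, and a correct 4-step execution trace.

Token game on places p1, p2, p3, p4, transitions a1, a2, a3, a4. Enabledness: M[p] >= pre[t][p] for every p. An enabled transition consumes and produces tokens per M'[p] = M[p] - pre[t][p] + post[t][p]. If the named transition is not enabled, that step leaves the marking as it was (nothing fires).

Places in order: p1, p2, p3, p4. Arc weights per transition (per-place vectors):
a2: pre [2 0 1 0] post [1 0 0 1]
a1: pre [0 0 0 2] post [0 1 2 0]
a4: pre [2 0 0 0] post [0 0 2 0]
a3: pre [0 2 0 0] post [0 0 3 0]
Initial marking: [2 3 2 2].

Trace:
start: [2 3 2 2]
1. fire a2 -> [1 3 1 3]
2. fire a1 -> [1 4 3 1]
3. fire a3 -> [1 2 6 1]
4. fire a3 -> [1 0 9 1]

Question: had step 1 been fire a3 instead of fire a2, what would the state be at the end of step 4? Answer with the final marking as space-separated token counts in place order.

(re-executing from step 1 with the substitution; state before step 1: [2 3 2 2])
1. fire a3 -> [2 1 5 2]
2. fire a1 -> [2 2 7 0]
3. fire a3 -> [2 0 10 0]
4. fire a3 -> [2 0 10 0]

2 0 10 0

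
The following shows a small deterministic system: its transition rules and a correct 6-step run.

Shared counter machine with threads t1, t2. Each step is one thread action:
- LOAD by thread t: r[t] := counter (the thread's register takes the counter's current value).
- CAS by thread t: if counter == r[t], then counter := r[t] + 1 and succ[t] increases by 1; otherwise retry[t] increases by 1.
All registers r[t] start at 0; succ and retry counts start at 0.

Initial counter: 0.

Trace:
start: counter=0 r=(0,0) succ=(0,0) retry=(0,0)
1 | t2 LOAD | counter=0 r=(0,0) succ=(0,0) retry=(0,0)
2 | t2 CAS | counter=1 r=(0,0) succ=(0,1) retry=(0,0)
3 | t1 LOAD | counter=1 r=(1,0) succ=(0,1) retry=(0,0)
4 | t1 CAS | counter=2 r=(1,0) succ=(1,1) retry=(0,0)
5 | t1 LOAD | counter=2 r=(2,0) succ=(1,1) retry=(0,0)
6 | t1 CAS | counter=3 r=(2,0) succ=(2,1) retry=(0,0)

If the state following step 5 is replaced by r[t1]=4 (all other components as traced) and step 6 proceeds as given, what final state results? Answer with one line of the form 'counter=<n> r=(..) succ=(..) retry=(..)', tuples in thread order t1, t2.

counter=2 r=(4,0) succ=(1,1) retry=(1,0)

state after step 5 := counter=2 r=(4,0) succ=(1,1) retry=(0,0)
6 | t1 CAS | counter=2 r=(4,0) succ=(1,1) retry=(1,0)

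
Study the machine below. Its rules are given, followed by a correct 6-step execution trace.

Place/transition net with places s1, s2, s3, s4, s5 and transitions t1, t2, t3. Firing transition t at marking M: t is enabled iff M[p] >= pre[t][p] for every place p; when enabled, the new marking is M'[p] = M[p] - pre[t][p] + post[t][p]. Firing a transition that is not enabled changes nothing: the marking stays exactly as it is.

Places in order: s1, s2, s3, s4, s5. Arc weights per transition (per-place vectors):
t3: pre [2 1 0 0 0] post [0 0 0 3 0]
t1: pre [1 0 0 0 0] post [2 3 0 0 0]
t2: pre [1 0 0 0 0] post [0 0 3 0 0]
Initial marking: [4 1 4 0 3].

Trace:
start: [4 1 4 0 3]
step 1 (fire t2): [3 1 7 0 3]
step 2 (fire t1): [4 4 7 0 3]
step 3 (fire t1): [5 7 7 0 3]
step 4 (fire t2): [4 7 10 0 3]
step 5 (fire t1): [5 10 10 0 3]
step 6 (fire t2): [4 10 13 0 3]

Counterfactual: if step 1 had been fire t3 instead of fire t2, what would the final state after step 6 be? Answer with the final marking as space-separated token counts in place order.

(re-executing from step 1 with the substitution; state before step 1: [4 1 4 0 3])
step 1 (fire t3): [2 0 4 3 3]
step 2 (fire t1): [3 3 4 3 3]
step 3 (fire t1): [4 6 4 3 3]
step 4 (fire t2): [3 6 7 3 3]
step 5 (fire t1): [4 9 7 3 3]
step 6 (fire t2): [3 9 10 3 3]

3 9 10 3 3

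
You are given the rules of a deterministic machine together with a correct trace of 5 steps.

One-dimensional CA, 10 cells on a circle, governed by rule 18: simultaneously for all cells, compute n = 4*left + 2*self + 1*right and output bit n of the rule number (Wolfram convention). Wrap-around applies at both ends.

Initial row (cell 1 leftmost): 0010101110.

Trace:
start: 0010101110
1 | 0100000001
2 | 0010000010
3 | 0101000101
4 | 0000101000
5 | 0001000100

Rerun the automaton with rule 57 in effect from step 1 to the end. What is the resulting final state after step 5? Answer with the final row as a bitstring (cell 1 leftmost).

1010101010

(re-executing steps 1..5 under rule 57; state before step 1: 0010101110)
1 | 1001011001
2 | 0100110101
3 | 1010101010
4 | 0101010101
5 | 1010101010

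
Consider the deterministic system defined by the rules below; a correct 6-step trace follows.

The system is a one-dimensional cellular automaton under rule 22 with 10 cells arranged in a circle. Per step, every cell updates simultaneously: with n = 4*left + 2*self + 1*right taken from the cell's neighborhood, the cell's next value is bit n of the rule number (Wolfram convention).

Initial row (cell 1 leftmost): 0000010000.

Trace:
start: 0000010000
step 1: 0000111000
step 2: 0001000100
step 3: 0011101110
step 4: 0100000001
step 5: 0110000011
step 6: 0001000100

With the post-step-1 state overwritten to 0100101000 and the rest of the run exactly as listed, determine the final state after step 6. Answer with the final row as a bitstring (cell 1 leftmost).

0010010000

state after step 1 := 0100101000
step 2: 1111101100
step 3: 0000000011
step 4: 1000000100
step 5: 1100001111
step 6: 0010010000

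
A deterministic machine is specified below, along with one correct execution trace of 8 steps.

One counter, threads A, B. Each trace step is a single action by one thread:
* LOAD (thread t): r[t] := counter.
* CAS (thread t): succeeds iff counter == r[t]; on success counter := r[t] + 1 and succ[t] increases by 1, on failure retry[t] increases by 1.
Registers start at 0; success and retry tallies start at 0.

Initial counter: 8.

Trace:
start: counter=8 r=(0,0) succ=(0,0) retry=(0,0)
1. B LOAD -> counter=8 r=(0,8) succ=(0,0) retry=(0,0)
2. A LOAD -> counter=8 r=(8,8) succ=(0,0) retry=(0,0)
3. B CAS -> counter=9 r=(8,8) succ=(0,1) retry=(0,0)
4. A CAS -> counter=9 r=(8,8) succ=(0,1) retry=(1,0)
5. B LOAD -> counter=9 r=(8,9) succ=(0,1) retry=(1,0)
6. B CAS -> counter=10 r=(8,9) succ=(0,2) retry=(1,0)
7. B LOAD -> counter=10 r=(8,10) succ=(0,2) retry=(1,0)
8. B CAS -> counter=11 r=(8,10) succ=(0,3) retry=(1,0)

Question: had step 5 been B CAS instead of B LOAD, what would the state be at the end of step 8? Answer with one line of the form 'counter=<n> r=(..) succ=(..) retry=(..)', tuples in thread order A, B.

(re-executing from step 5 with the substitution; state before step 5: counter=9 r=(8,8) succ=(0,1) retry=(1,0))
5. B CAS -> counter=9 r=(8,8) succ=(0,1) retry=(1,1)
6. B CAS -> counter=9 r=(8,8) succ=(0,1) retry=(1,2)
7. B LOAD -> counter=9 r=(8,9) succ=(0,1) retry=(1,2)
8. B CAS -> counter=10 r=(8,9) succ=(0,2) retry=(1,2)

counter=10 r=(8,9) succ=(0,2) retry=(1,2)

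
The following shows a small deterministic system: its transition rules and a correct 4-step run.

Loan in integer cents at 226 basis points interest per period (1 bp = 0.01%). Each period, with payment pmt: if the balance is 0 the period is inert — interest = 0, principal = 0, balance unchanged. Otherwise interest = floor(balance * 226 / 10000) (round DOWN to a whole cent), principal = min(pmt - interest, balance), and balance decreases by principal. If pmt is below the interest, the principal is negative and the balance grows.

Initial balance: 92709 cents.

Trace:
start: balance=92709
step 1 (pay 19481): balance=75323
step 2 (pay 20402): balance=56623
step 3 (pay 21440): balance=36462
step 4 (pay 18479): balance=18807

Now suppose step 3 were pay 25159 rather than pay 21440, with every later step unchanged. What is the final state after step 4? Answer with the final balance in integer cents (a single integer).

(re-executing from step 3 with the substitution; state before step 3: balance=56623)
step 3 (pay 25159): balance=32743
step 4 (pay 18479): balance=15003

15003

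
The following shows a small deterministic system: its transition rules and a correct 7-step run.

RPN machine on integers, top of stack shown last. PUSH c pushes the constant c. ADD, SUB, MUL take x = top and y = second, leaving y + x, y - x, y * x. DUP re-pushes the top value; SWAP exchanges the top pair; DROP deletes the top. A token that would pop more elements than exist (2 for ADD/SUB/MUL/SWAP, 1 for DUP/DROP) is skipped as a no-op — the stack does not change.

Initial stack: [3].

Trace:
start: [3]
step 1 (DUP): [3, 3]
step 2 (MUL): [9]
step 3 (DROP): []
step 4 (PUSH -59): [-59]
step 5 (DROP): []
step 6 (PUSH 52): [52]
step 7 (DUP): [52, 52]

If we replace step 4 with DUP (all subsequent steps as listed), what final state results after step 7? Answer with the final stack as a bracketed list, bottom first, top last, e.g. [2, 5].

[52, 52]

(re-executing from step 4 with the substitution; state before step 4: [])
step 4 (DUP): []
step 5 (DROP): []
step 6 (PUSH 52): [52]
step 7 (DUP): [52, 52]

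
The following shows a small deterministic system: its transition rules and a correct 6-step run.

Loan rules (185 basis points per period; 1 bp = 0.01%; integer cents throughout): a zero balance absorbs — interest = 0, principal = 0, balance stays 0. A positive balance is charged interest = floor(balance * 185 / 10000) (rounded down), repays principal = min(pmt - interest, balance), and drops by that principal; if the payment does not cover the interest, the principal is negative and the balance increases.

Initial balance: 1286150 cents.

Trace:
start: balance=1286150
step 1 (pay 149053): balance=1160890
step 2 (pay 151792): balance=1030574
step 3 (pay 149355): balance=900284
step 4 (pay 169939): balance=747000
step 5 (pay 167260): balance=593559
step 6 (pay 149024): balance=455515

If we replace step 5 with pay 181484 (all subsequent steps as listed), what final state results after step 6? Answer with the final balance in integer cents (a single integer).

441028

(re-executing from step 5 with the substitution; state before step 5: balance=747000)
step 5 (pay 181484): balance=579335
step 6 (pay 149024): balance=441028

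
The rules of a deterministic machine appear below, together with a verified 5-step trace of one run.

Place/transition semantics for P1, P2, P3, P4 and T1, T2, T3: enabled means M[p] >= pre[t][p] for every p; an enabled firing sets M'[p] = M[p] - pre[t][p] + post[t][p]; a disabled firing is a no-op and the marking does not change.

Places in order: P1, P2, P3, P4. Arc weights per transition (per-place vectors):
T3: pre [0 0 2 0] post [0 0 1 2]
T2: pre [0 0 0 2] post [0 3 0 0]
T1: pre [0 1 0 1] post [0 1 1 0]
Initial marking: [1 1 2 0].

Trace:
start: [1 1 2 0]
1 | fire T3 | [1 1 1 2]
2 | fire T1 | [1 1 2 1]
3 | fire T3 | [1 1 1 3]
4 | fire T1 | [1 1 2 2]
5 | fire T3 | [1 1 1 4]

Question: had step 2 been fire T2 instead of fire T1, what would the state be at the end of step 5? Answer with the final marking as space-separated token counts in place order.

1 4 1 0

(re-executing from step 2 with the substitution; state before step 2: [1 1 1 2])
2 | fire T2 | [1 4 1 0]
3 | fire T3 | [1 4 1 0]
4 | fire T1 | [1 4 1 0]
5 | fire T3 | [1 4 1 0]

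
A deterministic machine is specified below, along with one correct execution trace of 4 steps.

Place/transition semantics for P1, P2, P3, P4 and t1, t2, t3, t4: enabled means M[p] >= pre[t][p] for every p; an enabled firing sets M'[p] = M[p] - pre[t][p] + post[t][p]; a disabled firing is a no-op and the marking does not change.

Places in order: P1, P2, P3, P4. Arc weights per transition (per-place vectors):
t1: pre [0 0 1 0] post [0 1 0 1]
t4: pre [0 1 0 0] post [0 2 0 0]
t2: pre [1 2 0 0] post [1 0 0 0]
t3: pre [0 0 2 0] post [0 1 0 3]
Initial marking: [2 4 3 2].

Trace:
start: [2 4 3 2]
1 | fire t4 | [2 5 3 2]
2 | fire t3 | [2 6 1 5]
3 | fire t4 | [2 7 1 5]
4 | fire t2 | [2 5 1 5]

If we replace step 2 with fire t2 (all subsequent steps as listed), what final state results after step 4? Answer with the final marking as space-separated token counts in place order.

2 2 3 2

(re-executing from step 2 with the substitution; state before step 2: [2 5 3 2])
2 | fire t2 | [2 3 3 2]
3 | fire t4 | [2 4 3 2]
4 | fire t2 | [2 2 3 2]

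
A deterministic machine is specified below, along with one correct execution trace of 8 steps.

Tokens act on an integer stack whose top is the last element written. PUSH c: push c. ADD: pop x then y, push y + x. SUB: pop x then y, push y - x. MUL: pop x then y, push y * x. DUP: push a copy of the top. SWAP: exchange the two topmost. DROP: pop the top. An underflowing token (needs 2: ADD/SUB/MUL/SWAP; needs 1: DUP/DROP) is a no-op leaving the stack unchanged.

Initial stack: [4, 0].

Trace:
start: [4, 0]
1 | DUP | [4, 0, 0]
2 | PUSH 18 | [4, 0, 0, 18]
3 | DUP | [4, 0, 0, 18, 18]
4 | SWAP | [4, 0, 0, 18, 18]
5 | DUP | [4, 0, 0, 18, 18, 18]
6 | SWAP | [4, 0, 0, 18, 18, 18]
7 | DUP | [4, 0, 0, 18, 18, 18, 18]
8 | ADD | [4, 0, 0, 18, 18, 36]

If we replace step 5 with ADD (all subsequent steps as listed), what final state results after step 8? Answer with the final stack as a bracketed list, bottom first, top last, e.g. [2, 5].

[4, 0, 36, 0]

(re-executing from step 5 with the substitution; state before step 5: [4, 0, 0, 18, 18])
5 | ADD | [4, 0, 0, 36]
6 | SWAP | [4, 0, 36, 0]
7 | DUP | [4, 0, 36, 0, 0]
8 | ADD | [4, 0, 36, 0]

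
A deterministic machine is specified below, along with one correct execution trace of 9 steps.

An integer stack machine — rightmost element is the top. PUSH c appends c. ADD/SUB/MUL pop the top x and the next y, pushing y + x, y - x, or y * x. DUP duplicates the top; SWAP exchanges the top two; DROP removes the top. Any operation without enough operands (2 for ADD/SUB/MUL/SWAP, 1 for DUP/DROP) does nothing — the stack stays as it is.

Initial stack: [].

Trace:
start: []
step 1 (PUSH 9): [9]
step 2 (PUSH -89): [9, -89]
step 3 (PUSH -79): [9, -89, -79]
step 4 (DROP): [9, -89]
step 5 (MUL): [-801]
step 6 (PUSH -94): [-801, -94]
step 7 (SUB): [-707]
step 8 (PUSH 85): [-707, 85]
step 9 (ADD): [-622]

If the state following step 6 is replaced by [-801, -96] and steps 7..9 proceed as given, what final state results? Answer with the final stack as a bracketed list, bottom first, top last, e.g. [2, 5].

[-620]

state after step 6 := [-801, -96]
step 7 (SUB): [-705]
step 8 (PUSH 85): [-705, 85]
step 9 (ADD): [-620]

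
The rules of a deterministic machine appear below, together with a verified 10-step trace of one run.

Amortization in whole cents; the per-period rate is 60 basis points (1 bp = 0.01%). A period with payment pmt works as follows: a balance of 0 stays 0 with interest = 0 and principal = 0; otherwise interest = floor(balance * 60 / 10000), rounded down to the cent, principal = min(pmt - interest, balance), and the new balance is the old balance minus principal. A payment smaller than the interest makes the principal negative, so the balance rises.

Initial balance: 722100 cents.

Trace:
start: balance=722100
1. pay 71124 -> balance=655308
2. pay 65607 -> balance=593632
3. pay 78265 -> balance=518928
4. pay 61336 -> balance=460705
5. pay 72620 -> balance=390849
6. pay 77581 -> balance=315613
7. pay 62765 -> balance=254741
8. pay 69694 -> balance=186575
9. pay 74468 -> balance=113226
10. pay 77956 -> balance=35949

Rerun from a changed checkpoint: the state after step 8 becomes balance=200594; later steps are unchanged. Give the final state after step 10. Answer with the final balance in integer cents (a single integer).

state after step 8 := balance=200594
9. pay 74468 -> balance=127329
10. pay 77956 -> balance=50136

50136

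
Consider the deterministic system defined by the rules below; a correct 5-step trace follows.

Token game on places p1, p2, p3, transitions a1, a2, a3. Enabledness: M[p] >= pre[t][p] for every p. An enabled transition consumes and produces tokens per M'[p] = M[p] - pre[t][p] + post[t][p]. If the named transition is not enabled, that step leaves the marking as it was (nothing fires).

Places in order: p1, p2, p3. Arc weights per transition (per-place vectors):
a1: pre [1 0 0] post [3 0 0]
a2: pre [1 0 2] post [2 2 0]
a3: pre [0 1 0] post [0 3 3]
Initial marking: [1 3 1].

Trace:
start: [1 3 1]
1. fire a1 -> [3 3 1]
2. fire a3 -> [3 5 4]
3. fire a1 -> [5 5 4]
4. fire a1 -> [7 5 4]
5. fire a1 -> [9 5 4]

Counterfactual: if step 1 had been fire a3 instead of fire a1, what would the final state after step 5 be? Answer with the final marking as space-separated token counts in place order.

(re-executing from step 1 with the substitution; state before step 1: [1 3 1])
1. fire a3 -> [1 5 4]
2. fire a3 -> [1 7 7]
3. fire a1 -> [3 7 7]
4. fire a1 -> [5 7 7]
5. fire a1 -> [7 7 7]

7 7 7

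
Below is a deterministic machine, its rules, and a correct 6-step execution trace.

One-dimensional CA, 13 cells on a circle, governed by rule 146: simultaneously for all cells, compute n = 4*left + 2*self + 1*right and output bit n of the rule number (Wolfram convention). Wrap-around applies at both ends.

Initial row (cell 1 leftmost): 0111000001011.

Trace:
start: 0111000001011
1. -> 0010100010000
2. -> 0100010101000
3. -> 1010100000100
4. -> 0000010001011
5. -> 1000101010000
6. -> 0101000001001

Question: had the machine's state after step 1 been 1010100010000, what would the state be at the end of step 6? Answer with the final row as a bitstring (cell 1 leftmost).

state after step 1 := 1010100010000
2. -> 0000010101001
3. -> 1000100000110
4. -> 0101010001000
5. -> 1000001010100
6. -> 0100010000011

0100010000011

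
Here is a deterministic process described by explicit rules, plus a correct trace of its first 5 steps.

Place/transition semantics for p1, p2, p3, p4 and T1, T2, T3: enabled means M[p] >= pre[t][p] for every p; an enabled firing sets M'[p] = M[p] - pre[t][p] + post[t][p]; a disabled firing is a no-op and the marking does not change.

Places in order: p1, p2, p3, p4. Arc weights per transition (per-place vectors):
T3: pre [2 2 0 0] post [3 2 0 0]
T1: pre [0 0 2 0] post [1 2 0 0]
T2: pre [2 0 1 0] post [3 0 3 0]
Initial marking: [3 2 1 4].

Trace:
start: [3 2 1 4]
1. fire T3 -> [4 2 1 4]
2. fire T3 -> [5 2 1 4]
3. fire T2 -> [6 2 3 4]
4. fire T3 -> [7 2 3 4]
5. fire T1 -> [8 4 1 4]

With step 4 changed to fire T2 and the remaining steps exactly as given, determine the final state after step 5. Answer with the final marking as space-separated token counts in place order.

8 4 3 4

(re-executing from step 4 with the substitution; state before step 4: [6 2 3 4])
4. fire T2 -> [7 2 5 4]
5. fire T1 -> [8 4 3 4]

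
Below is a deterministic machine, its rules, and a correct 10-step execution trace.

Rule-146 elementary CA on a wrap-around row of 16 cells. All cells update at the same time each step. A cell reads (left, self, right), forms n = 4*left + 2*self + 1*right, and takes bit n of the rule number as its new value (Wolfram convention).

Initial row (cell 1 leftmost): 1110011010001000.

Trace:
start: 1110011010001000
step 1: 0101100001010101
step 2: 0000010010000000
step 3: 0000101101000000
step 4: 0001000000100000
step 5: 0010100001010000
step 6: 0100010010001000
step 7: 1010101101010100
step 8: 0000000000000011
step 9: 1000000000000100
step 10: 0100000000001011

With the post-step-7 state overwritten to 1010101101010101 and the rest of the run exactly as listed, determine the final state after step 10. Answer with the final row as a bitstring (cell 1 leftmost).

0000000000000000

state after step 7 := 1010101101010101
step 8: 0000000000000000
step 9: 0000000000000000
step 10: 0000000000000000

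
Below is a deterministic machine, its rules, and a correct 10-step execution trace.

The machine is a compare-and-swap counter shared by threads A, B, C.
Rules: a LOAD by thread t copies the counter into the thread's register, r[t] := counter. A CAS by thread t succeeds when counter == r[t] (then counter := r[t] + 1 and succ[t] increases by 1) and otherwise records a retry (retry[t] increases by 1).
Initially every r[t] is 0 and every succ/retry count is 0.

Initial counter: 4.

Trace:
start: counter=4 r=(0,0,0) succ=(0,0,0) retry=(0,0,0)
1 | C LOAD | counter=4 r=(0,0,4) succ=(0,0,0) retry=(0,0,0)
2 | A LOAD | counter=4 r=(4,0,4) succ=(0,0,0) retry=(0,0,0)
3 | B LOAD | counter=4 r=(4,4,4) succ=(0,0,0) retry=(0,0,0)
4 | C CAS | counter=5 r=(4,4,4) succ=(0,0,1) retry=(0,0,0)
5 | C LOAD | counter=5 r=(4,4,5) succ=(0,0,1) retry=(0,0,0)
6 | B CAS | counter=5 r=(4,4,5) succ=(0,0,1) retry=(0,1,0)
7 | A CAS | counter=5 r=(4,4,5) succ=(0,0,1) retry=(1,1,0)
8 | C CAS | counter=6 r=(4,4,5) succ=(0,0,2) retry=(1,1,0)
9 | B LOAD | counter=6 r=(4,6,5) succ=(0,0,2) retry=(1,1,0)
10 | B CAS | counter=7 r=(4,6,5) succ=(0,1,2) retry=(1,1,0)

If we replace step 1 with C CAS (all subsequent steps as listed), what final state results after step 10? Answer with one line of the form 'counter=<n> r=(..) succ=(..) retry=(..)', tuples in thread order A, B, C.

counter=6 r=(4,5,4) succ=(0,2,0) retry=(1,0,3)

(re-executing from step 1 with the substitution; state before step 1: counter=4 r=(0,0,0) succ=(0,0,0) retry=(0,0,0))
1 | C CAS | counter=4 r=(0,0,0) succ=(0,0,0) retry=(0,0,1)
2 | A LOAD | counter=4 r=(4,0,0) succ=(0,0,0) retry=(0,0,1)
3 | B LOAD | counter=4 r=(4,4,0) succ=(0,0,0) retry=(0,0,1)
4 | C CAS | counter=4 r=(4,4,0) succ=(0,0,0) retry=(0,0,2)
5 | C LOAD | counter=4 r=(4,4,4) succ=(0,0,0) retry=(0,0,2)
6 | B CAS | counter=5 r=(4,4,4) succ=(0,1,0) retry=(0,0,2)
7 | A CAS | counter=5 r=(4,4,4) succ=(0,1,0) retry=(1,0,2)
8 | C CAS | counter=5 r=(4,4,4) succ=(0,1,0) retry=(1,0,3)
9 | B LOAD | counter=5 r=(4,5,4) succ=(0,1,0) retry=(1,0,3)
10 | B CAS | counter=6 r=(4,5,4) succ=(0,2,0) retry=(1,0,3)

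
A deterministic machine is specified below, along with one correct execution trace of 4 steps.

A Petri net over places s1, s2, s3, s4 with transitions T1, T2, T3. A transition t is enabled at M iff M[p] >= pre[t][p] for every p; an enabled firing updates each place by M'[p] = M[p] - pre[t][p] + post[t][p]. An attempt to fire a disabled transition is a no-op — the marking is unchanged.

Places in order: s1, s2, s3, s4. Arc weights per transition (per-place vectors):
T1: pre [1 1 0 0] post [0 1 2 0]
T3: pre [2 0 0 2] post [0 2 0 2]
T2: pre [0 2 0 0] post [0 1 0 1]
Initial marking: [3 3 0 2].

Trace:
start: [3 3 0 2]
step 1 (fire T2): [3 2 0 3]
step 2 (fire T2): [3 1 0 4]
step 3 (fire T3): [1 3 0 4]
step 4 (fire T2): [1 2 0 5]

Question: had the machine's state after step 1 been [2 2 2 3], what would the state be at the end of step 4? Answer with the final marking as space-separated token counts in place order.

0 2 2 5

state after step 1 := [2 2 2 3]
step 2 (fire T2): [2 1 2 4]
step 3 (fire T3): [0 3 2 4]
step 4 (fire T2): [0 2 2 5]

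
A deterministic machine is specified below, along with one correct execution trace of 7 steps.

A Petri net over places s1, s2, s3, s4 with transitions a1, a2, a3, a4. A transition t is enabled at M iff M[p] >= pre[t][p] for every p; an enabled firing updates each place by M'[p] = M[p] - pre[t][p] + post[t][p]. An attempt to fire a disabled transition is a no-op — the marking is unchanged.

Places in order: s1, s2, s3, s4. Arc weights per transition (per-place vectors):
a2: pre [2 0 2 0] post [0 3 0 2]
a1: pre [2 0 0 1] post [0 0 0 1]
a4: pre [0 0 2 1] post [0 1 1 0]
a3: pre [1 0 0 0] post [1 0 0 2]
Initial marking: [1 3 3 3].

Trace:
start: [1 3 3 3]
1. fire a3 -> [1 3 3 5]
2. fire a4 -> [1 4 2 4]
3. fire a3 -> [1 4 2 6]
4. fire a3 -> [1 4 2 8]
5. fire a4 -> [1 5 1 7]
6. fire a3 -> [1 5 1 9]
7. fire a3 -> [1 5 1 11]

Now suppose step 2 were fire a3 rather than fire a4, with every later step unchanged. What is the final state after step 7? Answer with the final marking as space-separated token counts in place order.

(re-executing from step 2 with the substitution; state before step 2: [1 3 3 5])
2. fire a3 -> [1 3 3 7]
3. fire a3 -> [1 3 3 9]
4. fire a3 -> [1 3 3 11]
5. fire a4 -> [1 4 2 10]
6. fire a3 -> [1 4 2 12]
7. fire a3 -> [1 4 2 14]

1 4 2 14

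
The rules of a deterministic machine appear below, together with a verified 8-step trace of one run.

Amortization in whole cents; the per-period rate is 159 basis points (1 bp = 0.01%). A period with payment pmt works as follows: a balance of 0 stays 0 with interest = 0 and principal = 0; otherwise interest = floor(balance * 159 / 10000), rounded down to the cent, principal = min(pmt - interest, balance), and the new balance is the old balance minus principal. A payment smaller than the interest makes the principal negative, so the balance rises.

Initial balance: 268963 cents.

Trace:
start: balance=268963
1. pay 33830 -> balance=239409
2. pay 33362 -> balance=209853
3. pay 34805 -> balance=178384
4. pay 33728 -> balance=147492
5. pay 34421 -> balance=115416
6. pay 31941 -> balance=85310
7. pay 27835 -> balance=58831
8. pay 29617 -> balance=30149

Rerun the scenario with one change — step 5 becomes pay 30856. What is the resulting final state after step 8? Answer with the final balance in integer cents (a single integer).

33886

(re-executing from step 5 with the substitution; state before step 5: balance=147492)
5. pay 30856 -> balance=118981
6. pay 31941 -> balance=88931
7. pay 27835 -> balance=62510
8. pay 29617 -> balance=33886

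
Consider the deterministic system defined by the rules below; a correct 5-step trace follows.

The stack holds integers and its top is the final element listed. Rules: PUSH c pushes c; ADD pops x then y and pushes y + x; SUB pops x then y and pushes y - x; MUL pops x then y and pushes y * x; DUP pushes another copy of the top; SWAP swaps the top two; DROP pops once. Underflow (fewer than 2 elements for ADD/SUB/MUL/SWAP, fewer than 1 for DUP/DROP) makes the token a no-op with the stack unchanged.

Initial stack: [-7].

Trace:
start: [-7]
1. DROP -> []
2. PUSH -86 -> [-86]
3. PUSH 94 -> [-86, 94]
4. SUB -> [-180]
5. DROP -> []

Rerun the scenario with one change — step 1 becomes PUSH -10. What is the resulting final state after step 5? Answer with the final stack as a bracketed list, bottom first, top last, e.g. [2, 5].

(re-executing from step 1 with the substitution; state before step 1: [-7])
1. PUSH -10 -> [-7, -10]
2. PUSH -86 -> [-7, -10, -86]
3. PUSH 94 -> [-7, -10, -86, 94]
4. SUB -> [-7, -10, -180]
5. DROP -> [-7, -10]

[-7, -10]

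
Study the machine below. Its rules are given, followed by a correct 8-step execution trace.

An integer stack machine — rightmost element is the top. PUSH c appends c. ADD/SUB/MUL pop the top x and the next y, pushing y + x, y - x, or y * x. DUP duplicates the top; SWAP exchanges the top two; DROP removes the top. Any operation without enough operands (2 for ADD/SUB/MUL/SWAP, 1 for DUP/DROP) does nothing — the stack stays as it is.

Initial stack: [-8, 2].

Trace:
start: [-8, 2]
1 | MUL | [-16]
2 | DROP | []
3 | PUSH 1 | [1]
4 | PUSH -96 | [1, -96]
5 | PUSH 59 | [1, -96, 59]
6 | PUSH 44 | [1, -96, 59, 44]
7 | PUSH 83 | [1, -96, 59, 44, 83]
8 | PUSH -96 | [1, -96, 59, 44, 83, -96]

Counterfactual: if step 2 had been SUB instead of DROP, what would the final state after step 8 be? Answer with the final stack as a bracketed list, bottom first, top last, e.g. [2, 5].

(re-executing from step 2 with the substitution; state before step 2: [-16])
2 | SUB | [-16]
3 | PUSH 1 | [-16, 1]
4 | PUSH -96 | [-16, 1, -96]
5 | PUSH 59 | [-16, 1, -96, 59]
6 | PUSH 44 | [-16, 1, -96, 59, 44]
7 | PUSH 83 | [-16, 1, -96, 59, 44, 83]
8 | PUSH -96 | [-16, 1, -96, 59, 44, 83, -96]

[-16, 1, -96, 59, 44, 83, -96]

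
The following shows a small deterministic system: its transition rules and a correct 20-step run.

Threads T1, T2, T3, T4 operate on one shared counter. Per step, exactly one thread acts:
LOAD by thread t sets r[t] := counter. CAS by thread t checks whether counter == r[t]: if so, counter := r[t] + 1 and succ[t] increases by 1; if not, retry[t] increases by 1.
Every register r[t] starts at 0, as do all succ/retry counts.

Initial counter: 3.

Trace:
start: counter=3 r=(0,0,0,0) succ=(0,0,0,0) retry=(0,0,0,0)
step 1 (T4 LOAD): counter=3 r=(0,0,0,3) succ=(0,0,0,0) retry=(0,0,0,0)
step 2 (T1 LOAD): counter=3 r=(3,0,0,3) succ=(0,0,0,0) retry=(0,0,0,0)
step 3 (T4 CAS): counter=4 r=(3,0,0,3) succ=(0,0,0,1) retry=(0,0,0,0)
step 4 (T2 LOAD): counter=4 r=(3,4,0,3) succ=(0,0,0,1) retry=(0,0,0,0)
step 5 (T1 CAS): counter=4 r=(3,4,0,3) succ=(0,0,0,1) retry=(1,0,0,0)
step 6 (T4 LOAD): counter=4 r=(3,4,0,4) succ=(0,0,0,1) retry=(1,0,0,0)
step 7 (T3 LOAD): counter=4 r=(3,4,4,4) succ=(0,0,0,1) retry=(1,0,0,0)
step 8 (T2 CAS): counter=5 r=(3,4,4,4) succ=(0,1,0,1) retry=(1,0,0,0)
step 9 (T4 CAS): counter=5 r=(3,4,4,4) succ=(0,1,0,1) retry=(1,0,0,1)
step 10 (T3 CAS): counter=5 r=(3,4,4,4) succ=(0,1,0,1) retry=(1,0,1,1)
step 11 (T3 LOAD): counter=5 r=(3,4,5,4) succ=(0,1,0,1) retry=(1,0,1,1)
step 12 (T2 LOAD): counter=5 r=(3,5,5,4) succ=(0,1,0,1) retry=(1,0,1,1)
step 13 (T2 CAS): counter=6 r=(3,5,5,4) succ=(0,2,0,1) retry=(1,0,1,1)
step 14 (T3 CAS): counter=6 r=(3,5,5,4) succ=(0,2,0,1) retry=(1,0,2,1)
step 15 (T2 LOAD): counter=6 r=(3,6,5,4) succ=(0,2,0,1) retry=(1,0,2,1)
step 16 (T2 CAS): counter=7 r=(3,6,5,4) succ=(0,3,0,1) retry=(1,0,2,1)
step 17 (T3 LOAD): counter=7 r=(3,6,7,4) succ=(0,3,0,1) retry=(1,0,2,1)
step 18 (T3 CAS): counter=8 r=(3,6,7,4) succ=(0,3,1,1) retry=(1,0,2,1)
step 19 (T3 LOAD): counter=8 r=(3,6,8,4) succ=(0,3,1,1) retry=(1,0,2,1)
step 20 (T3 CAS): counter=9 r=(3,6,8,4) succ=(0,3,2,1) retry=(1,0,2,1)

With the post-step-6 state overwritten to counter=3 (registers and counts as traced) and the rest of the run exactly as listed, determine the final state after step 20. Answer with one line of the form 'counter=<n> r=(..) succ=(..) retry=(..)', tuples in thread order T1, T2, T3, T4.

state after step 6 := counter=3 r=(3,4,0,4) succ=(0,0,0,1) retry=(1,0,0,0)
step 7 (T3 LOAD): counter=3 r=(3,4,3,4) succ=(0,0,0,1) retry=(1,0,0,0)
step 8 (T2 CAS): counter=3 r=(3,4,3,4) succ=(0,0,0,1) retry=(1,1,0,0)
step 9 (T4 CAS): counter=3 r=(3,4,3,4) succ=(0,0,0,1) retry=(1,1,0,1)
step 10 (T3 CAS): counter=4 r=(3,4,3,4) succ=(0,0,1,1) retry=(1,1,0,1)
step 11 (T3 LOAD): counter=4 r=(3,4,4,4) succ=(0,0,1,1) retry=(1,1,0,1)
step 12 (T2 LOAD): counter=4 r=(3,4,4,4) succ=(0,0,1,1) retry=(1,1,0,1)
step 13 (T2 CAS): counter=5 r=(3,4,4,4) succ=(0,1,1,1) retry=(1,1,0,1)
step 14 (T3 CAS): counter=5 r=(3,4,4,4) succ=(0,1,1,1) retry=(1,1,1,1)
step 15 (T2 LOAD): counter=5 r=(3,5,4,4) succ=(0,1,1,1) retry=(1,1,1,1)
step 16 (T2 CAS): counter=6 r=(3,5,4,4) succ=(0,2,1,1) retry=(1,1,1,1)
step 17 (T3 LOAD): counter=6 r=(3,5,6,4) succ=(0,2,1,1) retry=(1,1,1,1)
step 18 (T3 CAS): counter=7 r=(3,5,6,4) succ=(0,2,2,1) retry=(1,1,1,1)
step 19 (T3 LOAD): counter=7 r=(3,5,7,4) succ=(0,2,2,1) retry=(1,1,1,1)
step 20 (T3 CAS): counter=8 r=(3,5,7,4) succ=(0,2,3,1) retry=(1,1,1,1)

counter=8 r=(3,5,7,4) succ=(0,2,3,1) retry=(1,1,1,1)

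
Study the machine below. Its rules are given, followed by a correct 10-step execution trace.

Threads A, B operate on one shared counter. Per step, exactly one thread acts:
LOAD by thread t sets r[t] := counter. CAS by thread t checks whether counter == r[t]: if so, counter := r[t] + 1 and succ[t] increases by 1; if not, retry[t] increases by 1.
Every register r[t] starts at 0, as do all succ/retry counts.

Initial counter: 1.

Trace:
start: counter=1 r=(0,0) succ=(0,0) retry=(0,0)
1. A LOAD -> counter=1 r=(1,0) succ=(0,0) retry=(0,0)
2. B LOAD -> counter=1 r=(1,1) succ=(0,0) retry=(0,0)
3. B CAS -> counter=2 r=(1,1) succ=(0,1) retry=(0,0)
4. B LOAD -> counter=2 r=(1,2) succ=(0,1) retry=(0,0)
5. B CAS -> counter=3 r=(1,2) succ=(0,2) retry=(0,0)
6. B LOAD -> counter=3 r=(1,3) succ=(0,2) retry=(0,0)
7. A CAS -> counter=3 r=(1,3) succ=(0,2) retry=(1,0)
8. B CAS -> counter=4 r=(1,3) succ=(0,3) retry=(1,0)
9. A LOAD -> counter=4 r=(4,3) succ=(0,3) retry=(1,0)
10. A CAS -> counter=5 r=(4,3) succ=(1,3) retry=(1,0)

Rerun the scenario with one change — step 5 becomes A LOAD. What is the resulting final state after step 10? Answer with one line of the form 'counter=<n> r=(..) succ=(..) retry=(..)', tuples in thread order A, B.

counter=4 r=(3,2) succ=(2,1) retry=(0,1)

(re-executing from step 5 with the substitution; state before step 5: counter=2 r=(1,2) succ=(0,1) retry=(0,0))
5. A LOAD -> counter=2 r=(2,2) succ=(0,1) retry=(0,0)
6. B LOAD -> counter=2 r=(2,2) succ=(0,1) retry=(0,0)
7. A CAS -> counter=3 r=(2,2) succ=(1,1) retry=(0,0)
8. B CAS -> counter=3 r=(2,2) succ=(1,1) retry=(0,1)
9. A LOAD -> counter=3 r=(3,2) succ=(1,1) retry=(0,1)
10. A CAS -> counter=4 r=(3,2) succ=(2,1) retry=(0,1)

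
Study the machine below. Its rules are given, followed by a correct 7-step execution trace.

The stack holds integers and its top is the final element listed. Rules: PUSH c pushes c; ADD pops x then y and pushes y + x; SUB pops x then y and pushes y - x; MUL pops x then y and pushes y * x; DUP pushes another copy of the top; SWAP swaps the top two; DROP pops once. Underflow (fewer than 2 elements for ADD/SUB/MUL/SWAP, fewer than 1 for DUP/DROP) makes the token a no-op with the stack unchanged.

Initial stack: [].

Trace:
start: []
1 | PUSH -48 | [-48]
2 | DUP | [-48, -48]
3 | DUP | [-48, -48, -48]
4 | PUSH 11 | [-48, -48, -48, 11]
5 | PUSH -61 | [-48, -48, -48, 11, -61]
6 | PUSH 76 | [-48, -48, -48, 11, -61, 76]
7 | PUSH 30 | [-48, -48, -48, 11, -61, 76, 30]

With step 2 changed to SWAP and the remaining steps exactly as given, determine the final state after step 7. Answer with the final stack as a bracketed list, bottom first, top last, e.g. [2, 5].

(re-executing from step 2 with the substitution; state before step 2: [-48])
2 | SWAP | [-48]
3 | DUP | [-48, -48]
4 | PUSH 11 | [-48, -48, 11]
5 | PUSH -61 | [-48, -48, 11, -61]
6 | PUSH 76 | [-48, -48, 11, -61, 76]
7 | PUSH 30 | [-48, -48, 11, -61, 76, 30]

[-48, -48, 11, -61, 76, 30]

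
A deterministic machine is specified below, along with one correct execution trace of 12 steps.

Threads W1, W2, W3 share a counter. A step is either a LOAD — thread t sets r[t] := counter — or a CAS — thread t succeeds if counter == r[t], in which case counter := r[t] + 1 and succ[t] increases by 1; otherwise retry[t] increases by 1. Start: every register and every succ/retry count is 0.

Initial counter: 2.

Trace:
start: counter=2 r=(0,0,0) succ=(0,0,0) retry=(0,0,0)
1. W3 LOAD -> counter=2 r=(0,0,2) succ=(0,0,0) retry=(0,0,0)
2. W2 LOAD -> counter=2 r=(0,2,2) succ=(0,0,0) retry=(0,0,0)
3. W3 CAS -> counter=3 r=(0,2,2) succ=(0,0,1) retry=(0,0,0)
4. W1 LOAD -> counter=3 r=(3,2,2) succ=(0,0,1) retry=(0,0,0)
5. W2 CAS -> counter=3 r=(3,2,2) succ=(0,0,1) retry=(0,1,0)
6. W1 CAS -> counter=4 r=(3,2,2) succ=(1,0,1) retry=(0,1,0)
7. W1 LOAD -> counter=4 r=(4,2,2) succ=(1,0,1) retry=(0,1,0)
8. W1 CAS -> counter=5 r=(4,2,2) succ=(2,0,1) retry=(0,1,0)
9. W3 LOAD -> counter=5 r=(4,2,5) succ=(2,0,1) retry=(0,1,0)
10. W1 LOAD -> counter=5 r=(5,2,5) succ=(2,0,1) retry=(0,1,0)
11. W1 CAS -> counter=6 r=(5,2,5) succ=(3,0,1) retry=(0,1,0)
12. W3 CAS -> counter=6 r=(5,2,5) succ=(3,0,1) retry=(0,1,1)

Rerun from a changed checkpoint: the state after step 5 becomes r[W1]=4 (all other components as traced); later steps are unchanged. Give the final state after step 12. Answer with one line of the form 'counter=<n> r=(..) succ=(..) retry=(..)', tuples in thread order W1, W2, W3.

state after step 5 := counter=3 r=(4,2,2) succ=(0,0,1) retry=(0,1,0)
6. W1 CAS -> counter=3 r=(4,2,2) succ=(0,0,1) retry=(1,1,0)
7. W1 LOAD -> counter=3 r=(3,2,2) succ=(0,0,1) retry=(1,1,0)
8. W1 CAS -> counter=4 r=(3,2,2) succ=(1,0,1) retry=(1,1,0)
9. W3 LOAD -> counter=4 r=(3,2,4) succ=(1,0,1) retry=(1,1,0)
10. W1 LOAD -> counter=4 r=(4,2,4) succ=(1,0,1) retry=(1,1,0)
11. W1 CAS -> counter=5 r=(4,2,4) succ=(2,0,1) retry=(1,1,0)
12. W3 CAS -> counter=5 r=(4,2,4) succ=(2,0,1) retry=(1,1,1)

counter=5 r=(4,2,4) succ=(2,0,1) retry=(1,1,1)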